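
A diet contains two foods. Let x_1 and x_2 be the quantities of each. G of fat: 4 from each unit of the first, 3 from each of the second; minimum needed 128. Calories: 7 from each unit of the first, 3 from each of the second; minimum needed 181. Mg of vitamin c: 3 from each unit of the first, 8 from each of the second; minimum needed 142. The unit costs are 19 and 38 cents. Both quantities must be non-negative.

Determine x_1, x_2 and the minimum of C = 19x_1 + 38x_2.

The feasible region is unbounded (it extends along (0, 1), (1, 0)), but C strictly increases along every unbounded feasible direction, so there is no improving ray and the minimum is attained at a vertex.

The binding constraints are 4x_1 + 3x_2 = 128 and 3x_1 + 8x_2 = 142.
Solving simultaneously gives x_1 = 26, x_2 = 8.

x_1 = 26, x_2 = 8, minimum C = 798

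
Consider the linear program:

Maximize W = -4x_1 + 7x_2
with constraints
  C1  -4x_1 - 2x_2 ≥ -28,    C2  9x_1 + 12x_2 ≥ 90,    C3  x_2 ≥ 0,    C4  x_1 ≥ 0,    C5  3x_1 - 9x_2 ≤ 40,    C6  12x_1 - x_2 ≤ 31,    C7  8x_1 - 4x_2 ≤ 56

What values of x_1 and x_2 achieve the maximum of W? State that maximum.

x_1 = 0, x_2 = 14, maximum W = 98

Feasible corners and W = -4x_1 + 7x_2:
  (0, 14) → W = 98
  (45/14, 53/7) → W = 281/7
  (0, 15/2) → W = 105/2
  (154/51, 89/17) → W = 1253/51

The optimum lies where -4x_1 - 2x_2 = -28 and x_1 = 0.
Solving simultaneously gives x_1 = 0, x_2 = 14.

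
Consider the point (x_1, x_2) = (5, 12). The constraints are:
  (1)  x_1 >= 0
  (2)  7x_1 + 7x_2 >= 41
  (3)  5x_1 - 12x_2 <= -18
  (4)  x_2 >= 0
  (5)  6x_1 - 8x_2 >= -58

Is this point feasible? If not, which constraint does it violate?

Constraint (5): 6x_1 - 8x_2 = -66, which is not ≥ -58. All other constraints are satisfied.

not feasible — violates (5)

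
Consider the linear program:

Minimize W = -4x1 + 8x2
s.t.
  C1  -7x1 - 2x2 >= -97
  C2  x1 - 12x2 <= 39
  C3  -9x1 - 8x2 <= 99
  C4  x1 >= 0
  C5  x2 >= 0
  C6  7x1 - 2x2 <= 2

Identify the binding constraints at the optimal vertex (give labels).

Vertices and W = -4x1 + 8x2:
  (0, 97/2) → W = 388
  (99/14, 95/4) → W = 1132/7
  (0, 0) → W = 0
  (2/7, 0) → W = -8/7

The minimum is at (2/7, 0). Substituting into each constraint, equality holds for C5 and C6; the remaining constraints have slack.

C5 and C6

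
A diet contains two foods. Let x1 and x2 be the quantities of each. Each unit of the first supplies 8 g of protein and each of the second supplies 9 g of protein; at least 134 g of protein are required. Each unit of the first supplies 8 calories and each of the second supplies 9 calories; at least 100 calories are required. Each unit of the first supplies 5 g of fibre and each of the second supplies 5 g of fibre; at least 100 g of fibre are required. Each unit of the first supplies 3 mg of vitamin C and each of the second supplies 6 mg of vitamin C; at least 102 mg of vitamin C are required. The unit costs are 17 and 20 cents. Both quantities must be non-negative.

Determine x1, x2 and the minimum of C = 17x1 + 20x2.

Feasible corners and C = 17x1 + 20x2:
  (0, 20) → C = 400
  (34, 0) → C = 578
  (6, 14) → C = 382
The feasible region is unbounded (it extends along (0, 1), (1, 0)), but C strictly increases along every unbounded feasible direction, so there is no improving ray and the minimum is attained at a vertex.

The optimum lies where 5x1 + 5x2 = 100 and 3x1 + 6x2 = 102.
Solving simultaneously gives x1 = 6, x2 = 14.

x1 = 6, x2 = 14, minimum C = 382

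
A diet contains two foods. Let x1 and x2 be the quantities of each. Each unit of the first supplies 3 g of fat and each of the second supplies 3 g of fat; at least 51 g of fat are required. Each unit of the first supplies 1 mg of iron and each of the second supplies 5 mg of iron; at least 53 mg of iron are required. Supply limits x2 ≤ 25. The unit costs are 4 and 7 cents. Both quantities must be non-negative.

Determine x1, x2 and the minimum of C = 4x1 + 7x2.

x1 = 8, x2 = 9, minimum C = 95

Corner points and C = 4x1 + 7x2:
  (0, 17) → C = 119
  (0, 25) → C = 175
  (53, 0) → C = 212
  (8, 9) → C = 95
The feasible region is unbounded (it extends along (1, 0)), but C strictly increases along every unbounded feasible direction, so there is no improving ray and the minimum is attained at a vertex.

The optimum lies where 3x1 + 3x2 = 51 and x1 + 5x2 = 53.
Solving simultaneously gives x1 = 8, x2 = 9.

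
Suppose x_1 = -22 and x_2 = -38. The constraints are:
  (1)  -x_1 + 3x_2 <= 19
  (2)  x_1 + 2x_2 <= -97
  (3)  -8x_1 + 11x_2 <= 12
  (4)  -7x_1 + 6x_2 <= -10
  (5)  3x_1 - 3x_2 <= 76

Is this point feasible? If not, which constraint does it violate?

(1): -92 ≤ 19 ✓
(2): -98 ≤ -97 ✓
(3): -242 ≤ 12 ✓
(4): -74 ≤ -10 ✓
(5): 48 ≤ 76 ✓

feasible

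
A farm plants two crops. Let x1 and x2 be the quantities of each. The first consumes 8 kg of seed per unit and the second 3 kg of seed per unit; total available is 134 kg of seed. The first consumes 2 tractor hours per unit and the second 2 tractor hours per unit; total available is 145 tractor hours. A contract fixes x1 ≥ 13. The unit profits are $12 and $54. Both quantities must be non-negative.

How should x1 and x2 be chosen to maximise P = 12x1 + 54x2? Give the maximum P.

x1 = 13, x2 = 10, maximum P = 696

Extreme points and P = 12x1 + 54x2:
  (67/4, 0) → P = 201
  (13, 0) → P = 156
  (13, 10) → P = 696

At the optimal vertex, 8x1 + 3x2 = 134 and x1 = 13.
Solving simultaneously gives x1 = 13, x2 = 10.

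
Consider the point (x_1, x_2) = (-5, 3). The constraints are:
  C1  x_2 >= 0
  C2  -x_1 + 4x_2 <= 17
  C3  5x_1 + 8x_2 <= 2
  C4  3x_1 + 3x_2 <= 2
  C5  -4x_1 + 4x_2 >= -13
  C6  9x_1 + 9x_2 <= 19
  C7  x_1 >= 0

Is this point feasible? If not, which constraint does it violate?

Constraint C7: x_1 = -5, which is not ≥ 0. All other constraints are satisfied.

not feasible — violates C7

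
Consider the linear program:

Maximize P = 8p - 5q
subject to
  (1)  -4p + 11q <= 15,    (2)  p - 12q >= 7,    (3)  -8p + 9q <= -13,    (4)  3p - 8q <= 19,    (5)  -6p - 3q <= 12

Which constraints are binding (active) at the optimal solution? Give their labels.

(2) and (4)

Vertices and P = 8p - 5q:
  (31/29, -43/87) → P = 959/87
  (43/7, -1/14) → P = 99/2
  (-23/26, -29/13) → P = 53/13
  (-13/19, -50/19) → P = 146/19

The maximum is at (43/7, -1/14). Substituting into each constraint, equality holds for (2) and (4); the remaining constraints have slack.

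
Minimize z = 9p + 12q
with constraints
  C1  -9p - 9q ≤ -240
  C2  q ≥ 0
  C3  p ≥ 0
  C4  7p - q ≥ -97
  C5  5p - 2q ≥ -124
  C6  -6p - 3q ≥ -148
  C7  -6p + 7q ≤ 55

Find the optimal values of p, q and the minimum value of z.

p = 68/3, q = 4, minimum z = 252

Feasible corners and z = 9p + 12q:
  (68/3, 4) → z = 252
  (395/39, 215/13) → z = 3765/13
  (871/60, 203/10) → z = 1497/4

At the optimal vertex, -9p - 9q = -240 and -6p - 3q = -148.
Solving simultaneously gives p = 68/3, q = 4.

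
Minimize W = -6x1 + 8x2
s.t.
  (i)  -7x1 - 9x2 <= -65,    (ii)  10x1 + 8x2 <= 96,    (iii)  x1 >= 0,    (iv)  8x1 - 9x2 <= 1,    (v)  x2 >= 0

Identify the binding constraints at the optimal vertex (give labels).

Feasible corners and W = -6x1 + 8x2:
  (0, 65/9) → W = 520/9
  (22/5, 19/5) → W = 4
  (0, 12) → W = 96
  (436/77, 379/77) → W = 416/77

The minimum is at (22/5, 19/5). Substituting into each constraint, equality holds for (i) and (iv); the remaining constraints have slack.

(i) and (iv)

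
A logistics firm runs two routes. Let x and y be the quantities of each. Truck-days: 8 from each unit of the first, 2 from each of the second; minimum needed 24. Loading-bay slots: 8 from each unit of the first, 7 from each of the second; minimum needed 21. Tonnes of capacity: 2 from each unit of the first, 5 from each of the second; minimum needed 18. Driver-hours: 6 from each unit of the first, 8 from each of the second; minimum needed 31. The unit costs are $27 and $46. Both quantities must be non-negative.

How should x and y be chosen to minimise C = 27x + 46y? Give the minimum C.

x = 7/3, y = 8/3, minimum C = 557/3

Corner points and C = 27x + 46y:
  (0, 12) → C = 552
  (9, 0) → C = 243
  (7/3, 8/3) → C = 557/3
The feasible region is unbounded (it extends along (0, 1), (1, 0)), but C strictly increases along every unbounded feasible direction, so there is no improving ray and the minimum is attained at a vertex.

The optimum lies where 8x + 2y = 24 and 2x + 5y = 18.
Solving simultaneously gives x = 7/3, y = 8/3.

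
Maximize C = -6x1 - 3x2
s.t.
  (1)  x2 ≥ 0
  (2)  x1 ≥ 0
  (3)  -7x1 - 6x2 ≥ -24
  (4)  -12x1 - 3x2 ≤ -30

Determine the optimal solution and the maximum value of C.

x1 = 5/2, x2 = 0, maximum C = -15

Vertices and C = -6x1 - 3x2:
  (24/7, 0) → C = -144/7
  (5/2, 0) → C = -15
  (36/17, 26/17) → C = -294/17

At the optimal vertex, x2 = 0 and -12x1 - 3x2 = -30.
Solving simultaneously gives x1 = 5/2, x2 = 0.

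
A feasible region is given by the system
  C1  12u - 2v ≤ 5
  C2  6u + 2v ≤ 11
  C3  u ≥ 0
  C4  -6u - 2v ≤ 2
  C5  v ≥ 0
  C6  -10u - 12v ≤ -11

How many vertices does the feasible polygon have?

4

Of the 14 pairwise boundary intersections, those satisfying every inequality are:
  (8/9, 17/6)
  (1/2, 1/2)
  (0, 11/2)
  (0, 11/12)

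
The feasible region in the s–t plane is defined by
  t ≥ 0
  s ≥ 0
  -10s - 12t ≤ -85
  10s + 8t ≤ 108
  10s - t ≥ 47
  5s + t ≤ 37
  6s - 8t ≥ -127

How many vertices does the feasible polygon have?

The feasible vertices (each the meet of two boundaries and inside every other half-plane) are:
  (649/130, 38/13)
  (359/50, 11/10)
  (242/45, 61/9)
  (94/15, 17/3)

4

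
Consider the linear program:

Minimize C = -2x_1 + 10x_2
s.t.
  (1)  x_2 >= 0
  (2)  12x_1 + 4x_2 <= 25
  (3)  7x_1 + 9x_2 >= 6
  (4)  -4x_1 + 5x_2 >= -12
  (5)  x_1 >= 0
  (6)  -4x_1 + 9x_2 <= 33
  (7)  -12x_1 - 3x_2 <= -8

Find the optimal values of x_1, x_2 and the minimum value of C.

x_1 = 25/12, x_2 = 0, minimum C = -25/6

Feasible corners and C = -2x_1 + 10x_2:
  (25/12, 0) → C = -25/6
  (6/7, 0) → C = -12/7
  (3/4, 4) → C = 77/2
  (18/29, 16/87) → C = 52/87
  (0, 11/3) → C = 110/3
  (0, 8/3) → C = 80/3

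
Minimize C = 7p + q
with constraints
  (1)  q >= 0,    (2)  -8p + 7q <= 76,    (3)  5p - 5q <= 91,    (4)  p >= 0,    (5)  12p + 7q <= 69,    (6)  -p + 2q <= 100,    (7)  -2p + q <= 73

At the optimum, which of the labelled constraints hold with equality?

(1) and (4)

Vertices and C = 7p + q:
  (0, 0) → C = 0
  (23/4, 0) → C = 161/4
  (0, 69/7) → C = 69/7

The minimum is at (0, 0). Substituting into each constraint, equality holds for (1) and (4); the remaining constraints have slack.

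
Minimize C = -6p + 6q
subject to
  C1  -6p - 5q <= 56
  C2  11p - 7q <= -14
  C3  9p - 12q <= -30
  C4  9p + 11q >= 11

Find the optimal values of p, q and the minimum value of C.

p = 14/23, q = 68/23, minimum C = 324/23

Vertices and C = -6p + 6q:
  (-671/21, 190/7) → C = 2482/7
  (14/23, 68/23) → C = 324/23
  (-22/23, 41/23) → C = 378/23
The feasible region is unbounded (it extends along (-5, 6), (7, 11)), but C strictly increases along every unbounded feasible direction, so there is no improving ray and the minimum is attained at a vertex.

The binding constraints are 11p - 7q = -14 and 9p - 12q = -30.
Solving simultaneously gives p = 14/23, q = 68/23.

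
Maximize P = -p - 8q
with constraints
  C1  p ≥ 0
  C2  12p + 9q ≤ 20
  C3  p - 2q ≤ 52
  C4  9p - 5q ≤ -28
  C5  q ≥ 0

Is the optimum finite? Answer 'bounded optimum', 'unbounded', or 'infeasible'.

The boundaries p = 0 and 12p + 9q = 20 meet at (0, 20/9), but that point violates 9p - 5q ≤ -28. Every candidate vertex is excluded by some other constraint, so the feasible region is empty.

infeasible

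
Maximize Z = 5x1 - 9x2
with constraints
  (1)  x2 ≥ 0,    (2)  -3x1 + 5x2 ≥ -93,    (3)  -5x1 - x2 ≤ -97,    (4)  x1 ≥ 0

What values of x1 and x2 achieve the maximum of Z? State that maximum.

Vertices and Z = 5x1 - 9x2:
  (31, 0) → Z = 155
  (97/5, 0) → Z = 97
  (0, 97) → Z = -873
The feasible region is unbounded (it extends along (0, 1), (5, 3)), but Z strictly decreases along every unbounded feasible direction, so there is no improving ray and the maximum is attained at a vertex.

x1 = 31, x2 = 0, maximum Z = 155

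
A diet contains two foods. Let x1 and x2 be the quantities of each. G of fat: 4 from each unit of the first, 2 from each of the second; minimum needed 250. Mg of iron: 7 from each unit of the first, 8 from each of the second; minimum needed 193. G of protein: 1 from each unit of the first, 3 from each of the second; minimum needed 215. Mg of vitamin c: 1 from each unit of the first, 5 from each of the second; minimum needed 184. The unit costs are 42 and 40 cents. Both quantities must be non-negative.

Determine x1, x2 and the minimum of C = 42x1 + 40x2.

Feasible corners and C = 42x1 + 40x2:
  (0, 125) → C = 5000
  (215, 0) → C = 9030
  (32, 61) → C = 3784
The feasible region is unbounded (it extends along (0, 1), (1, 0)), but C strictly increases along every unbounded feasible direction, so there is no improving ray and the minimum is attained at a vertex.

x1 = 32, x2 = 61, minimum C = 3784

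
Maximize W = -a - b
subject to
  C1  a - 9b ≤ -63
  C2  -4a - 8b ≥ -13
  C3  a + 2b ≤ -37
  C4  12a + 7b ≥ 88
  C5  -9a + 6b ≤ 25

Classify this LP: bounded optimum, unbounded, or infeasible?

infeasible

The boundaries a + 2b = -37 and 12a + 7b = 88 meet at (435/17, -532/17), but that point violates a - 9b ≤ -63. Every candidate vertex is excluded by some other constraint, so the feasible region is empty.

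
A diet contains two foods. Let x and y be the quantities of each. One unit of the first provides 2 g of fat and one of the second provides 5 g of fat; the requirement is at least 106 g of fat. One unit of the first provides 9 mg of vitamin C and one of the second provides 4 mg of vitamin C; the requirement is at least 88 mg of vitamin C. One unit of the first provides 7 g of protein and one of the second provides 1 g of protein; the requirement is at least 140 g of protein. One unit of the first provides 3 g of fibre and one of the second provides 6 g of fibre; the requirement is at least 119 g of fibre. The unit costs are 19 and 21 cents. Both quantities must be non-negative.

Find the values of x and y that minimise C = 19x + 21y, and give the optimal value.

x = 18, y = 14, minimum C = 636

Vertices and C = 19x + 21y:
  (0, 140) → C = 2940
  (53, 0) → C = 1007
  (18, 14) → C = 636
The feasible region is unbounded (it extends along (0, 1), (1, 0)), but C strictly increases along every unbounded feasible direction, so there is no improving ray and the minimum is attained at a vertex.

The binding constraints are 2x + 5y = 106 and 7x + y = 140.
Solving simultaneously gives x = 18, y = 14.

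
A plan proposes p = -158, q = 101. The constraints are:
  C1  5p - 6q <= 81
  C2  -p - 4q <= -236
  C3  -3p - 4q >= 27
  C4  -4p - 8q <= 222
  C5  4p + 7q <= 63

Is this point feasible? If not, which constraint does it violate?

not feasible — violates C5

Constraint C5: 4p + 7q = 75, which is not ≤ 63. All other constraints are satisfied.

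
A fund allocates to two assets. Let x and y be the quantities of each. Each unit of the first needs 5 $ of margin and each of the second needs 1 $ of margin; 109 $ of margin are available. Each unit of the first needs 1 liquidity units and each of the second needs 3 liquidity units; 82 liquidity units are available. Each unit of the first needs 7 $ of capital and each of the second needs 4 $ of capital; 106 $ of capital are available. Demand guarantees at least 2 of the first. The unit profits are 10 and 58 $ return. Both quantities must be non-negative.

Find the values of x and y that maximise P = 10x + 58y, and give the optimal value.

Corner points and P = 10x + 58y:
  (106/7, 0) → P = 1060/7
  (2, 0) → P = 20
  (2, 23) → P = 1354

x = 2, y = 23, maximum P = 1354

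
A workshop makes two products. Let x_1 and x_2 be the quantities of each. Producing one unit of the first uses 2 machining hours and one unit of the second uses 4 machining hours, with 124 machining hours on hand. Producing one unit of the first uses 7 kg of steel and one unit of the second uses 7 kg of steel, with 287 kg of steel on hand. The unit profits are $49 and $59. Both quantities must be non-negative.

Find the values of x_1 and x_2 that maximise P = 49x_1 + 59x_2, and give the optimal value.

x_1 = 20, x_2 = 21, maximum P = 2219

Feasible corners and P = 49x_1 + 59x_2:
  (0, 0) → P = 0
  (0, 31) → P = 1829
  (41, 0) → P = 2009
  (20, 21) → P = 2219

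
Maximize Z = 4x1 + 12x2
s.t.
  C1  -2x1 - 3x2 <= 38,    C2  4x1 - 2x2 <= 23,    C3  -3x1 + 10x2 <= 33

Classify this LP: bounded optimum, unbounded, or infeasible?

bounded optimum

Vertices and Z = 4x1 + 12x2:
  (-7/16, -99/8) → Z = -601/4
  (-479/29, -48/29) → Z = -2492/29
  (148/17, 201/34) → Z = 1798/17
The feasible region has finitely many vertices and no improving ray; the maximum is 1798/17 at (148/17, 201/34).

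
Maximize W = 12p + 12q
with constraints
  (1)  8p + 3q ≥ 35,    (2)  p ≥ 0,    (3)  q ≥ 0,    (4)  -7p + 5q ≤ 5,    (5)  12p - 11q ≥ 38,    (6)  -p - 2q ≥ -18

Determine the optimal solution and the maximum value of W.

The optimum lies where q = 0 and -p - 2q = -18.
Solving simultaneously gives p = 18, q = 0.

p = 18, q = 0, maximum W = 216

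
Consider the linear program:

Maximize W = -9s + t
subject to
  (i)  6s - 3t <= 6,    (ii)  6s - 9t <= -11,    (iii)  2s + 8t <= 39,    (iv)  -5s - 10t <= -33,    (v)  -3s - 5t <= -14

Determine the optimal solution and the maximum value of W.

Vertices and W = -9s + t:
  (29/12, 17/6) → W = -227/12
  (55/18, 37/9) → W = -421/18
  (187/105, 253/105) → W = -286/21
  (-83/14, 89/14) → W = 418/7
  (-5, 29/5) → W = 254/5

At the optimal vertex, 2s + 8t = 39 and -3s - 5t = -14.
Solving simultaneously gives s = -83/14, t = 89/14.

s = -83/14, t = 89/14, maximum W = 418/7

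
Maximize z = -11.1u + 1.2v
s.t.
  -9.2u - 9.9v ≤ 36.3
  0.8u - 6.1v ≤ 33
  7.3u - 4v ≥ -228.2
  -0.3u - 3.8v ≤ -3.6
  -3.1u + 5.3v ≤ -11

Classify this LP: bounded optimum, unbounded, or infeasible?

bounded optimum

Feasible corners and z = -11.1u + 1.2v:
  (14736/487, -702/487) → z = -164412/487
  (6088/1337, 786/1337) → z = -333168/6685
The feasible region has finitely many vertices and no improving ray; the maximum is -333168/6685 at (6088/1337, 786/1337).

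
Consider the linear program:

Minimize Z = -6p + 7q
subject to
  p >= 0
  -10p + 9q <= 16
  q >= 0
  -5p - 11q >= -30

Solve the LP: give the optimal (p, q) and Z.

Corner points and Z = -6p + 7q:
  (0, 16/9) → Z = 112/9
  (0, 0) → Z = 0
  (94/155, 76/31) → Z = 2096/155
  (6, 0) → Z = -36

The binding constraints are q = 0 and -5p - 11q = -30.
Solving simultaneously gives p = 6, q = 0.

p = 6, q = 0, minimum Z = -36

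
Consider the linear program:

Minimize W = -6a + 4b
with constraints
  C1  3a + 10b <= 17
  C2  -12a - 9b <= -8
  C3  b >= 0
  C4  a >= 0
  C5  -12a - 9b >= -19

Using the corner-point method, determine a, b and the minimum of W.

a = 19/12, b = 0, minimum W = -19/2

Corner points and W = -6a + 4b:
  (0, 17/10) → W = 34/5
  (37/93, 49/31) → W = 122/31
  (2/3, 0) → W = -4
  (0, 8/9) → W = 32/9
  (19/12, 0) → W = -19/2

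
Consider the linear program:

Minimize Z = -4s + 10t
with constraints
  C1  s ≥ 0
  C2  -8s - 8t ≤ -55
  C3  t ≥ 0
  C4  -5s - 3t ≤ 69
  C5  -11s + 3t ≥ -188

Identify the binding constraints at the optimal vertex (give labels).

Corner points and Z = -4s + 10t:
  (0, 55/8) → Z = 275/4
  (55/8, 0) → Z = -55/2
  (188/11, 0) → Z = -752/11
The feasible region is unbounded (it extends along (0, 1), (3, 11)), but Z strictly increases along every unbounded feasible direction, so there is no improving ray and the minimum is attained at a vertex.

The minimum is at (188/11, 0). Substituting into each constraint, equality holds for C3 and C5; the remaining constraints have slack.

C3 and C5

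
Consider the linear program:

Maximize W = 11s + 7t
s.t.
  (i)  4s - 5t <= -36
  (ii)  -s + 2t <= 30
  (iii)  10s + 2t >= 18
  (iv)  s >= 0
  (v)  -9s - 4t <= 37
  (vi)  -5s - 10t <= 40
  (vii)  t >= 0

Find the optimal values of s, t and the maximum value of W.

s = 26, t = 28, maximum W = 482

The optimum lies where 4s - 5t = -36 and -s + 2t = 30.
Solving simultaneously gives s = 26, t = 28.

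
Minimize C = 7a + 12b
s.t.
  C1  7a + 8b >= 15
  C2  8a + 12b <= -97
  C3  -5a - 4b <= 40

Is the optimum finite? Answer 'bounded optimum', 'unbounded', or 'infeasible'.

unbounded

From the feasible point (239/5, -799/20), moving in the direction (12, -8) keeps every constraint satisfied while C decreases without bound.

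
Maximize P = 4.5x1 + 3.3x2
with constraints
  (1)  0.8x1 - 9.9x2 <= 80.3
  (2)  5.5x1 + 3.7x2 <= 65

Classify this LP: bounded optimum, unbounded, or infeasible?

From the feasible point (94061/5741, -38965/5741), moving in the direction (-3.7, 5.5) keeps every constraint satisfied while P increases without bound.

unbounded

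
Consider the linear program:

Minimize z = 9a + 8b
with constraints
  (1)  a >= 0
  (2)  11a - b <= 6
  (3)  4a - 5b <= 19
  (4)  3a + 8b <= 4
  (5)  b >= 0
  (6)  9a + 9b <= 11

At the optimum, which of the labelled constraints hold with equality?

Extreme points and z = 9a + 8b:
  (0, 1/2) → z = 4
  (0, 0) → z = 0
  (4/7, 2/7) → z = 52/7
  (6/11, 0) → z = 54/11

The minimum is at (0, 0). Substituting into each constraint, equality holds for (1) and (5); the remaining constraints have slack.

(1) and (5)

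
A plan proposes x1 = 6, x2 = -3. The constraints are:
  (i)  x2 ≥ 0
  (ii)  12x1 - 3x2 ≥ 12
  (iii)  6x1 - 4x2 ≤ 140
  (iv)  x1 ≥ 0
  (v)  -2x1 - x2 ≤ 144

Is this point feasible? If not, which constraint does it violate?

Constraint (i): x2 = -3, which is not ≥ 0. All other constraints are satisfied.

not feasible — violates (i)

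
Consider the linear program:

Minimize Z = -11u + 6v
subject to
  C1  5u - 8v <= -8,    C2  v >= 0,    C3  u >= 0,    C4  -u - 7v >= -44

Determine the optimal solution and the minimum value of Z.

Corner points and Z = -11u + 6v:
  (0, 1) → Z = 6
  (296/43, 228/43) → Z = -1888/43
  (0, 44/7) → Z = 264/7

u = 296/43, v = 228/43, minimum Z = -1888/43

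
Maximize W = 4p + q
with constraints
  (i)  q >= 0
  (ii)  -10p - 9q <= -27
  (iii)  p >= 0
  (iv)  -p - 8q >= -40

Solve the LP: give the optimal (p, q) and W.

p = 40, q = 0, maximum W = 160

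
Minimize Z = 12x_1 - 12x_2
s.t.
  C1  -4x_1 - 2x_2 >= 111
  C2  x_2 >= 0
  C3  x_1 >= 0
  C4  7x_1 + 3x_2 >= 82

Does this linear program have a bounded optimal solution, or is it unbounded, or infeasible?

The boundaries -4x_1 - 2x_2 = 111 and 7x_1 + 3x_2 = 82 meet at (497/2, -1105/2), but that point violates x_2 ≥ 0. Every candidate vertex is excluded by some other constraint, so the feasible region is empty.

infeasible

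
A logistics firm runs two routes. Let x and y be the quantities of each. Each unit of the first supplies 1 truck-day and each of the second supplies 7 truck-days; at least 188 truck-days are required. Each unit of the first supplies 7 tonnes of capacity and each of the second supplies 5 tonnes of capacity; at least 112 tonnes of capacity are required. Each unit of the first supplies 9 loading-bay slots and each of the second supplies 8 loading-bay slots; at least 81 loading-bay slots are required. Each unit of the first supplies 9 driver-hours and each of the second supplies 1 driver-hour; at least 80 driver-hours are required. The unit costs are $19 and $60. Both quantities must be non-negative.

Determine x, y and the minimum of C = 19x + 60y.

x = 6, y = 26, minimum C = 1674

Vertices and C = 19x + 60y:
  (0, 80) → C = 4800
  (188, 0) → C = 3572
  (6, 26) → C = 1674
The feasible region is unbounded (it extends along (0, 1), (1, 0)), but C strictly increases along every unbounded feasible direction, so there is no improving ray and the minimum is attained at a vertex.

At the optimal vertex, x + 7y = 188 and 9x + y = 80.
Solving simultaneously gives x = 6, y = 26.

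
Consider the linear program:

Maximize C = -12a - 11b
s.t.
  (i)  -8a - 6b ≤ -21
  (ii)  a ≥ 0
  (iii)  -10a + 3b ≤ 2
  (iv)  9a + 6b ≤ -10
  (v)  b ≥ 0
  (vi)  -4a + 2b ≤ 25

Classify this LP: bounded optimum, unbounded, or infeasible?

infeasible

The boundaries -8a - 6b = -21 and -10a + 3b = 2 meet at (17/28, 113/42), but that point violates 9a + 6b ≤ -10. Every candidate vertex is excluded by some other constraint, so the feasible region is empty.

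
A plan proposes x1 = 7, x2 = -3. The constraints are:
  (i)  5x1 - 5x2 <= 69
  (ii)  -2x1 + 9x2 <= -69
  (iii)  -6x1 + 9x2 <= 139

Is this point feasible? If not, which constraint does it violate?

not feasible — violates (ii)

Constraint (ii): -2x1 + 9x2 = -41, which is not ≤ -69. All other constraints are satisfied.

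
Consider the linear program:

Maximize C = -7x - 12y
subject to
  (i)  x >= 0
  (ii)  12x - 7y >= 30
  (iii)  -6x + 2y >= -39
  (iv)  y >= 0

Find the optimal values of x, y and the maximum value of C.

Feasible corners and C = -7x - 12y:
  (71/6, 16) → C = -1649/6
  (5/2, 0) → C = -35/2
  (13/2, 0) → C = -91/2

The optimum lies where 12x - 7y = 30 and y = 0.
Solving simultaneously gives x = 5/2, y = 0.

x = 5/2, y = 0, maximum C = -35/2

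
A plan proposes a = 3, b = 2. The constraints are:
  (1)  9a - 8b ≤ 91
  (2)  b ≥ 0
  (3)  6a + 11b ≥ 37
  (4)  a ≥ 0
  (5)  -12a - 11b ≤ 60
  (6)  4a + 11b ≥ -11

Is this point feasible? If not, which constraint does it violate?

feasible

(1): 11 ≤ 91 ✓
(2): 2 ≥ 0 ✓
(3): 40 ≥ 37 ✓
(4): 3 ≥ 0 ✓
(5): -58 ≤ 60 ✓
(6): 34 ≥ -11 ✓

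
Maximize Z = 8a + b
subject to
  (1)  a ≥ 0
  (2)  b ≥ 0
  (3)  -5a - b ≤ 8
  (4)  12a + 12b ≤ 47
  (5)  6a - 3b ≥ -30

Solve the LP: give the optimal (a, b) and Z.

Feasible corners and Z = 8a + b:
  (0, 0) → Z = 0
  (0, 47/12) → Z = 47/12
  (47/12, 0) → Z = 94/3

a = 47/12, b = 0, maximum Z = 94/3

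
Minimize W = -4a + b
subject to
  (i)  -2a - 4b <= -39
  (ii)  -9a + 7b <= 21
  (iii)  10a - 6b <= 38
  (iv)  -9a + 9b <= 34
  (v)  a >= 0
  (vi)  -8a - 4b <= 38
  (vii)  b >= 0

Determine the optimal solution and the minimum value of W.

Extreme points and W = -4a + b:
  (193/26, 157/26) → W = -615/26
  (215/54, 419/54) → W = -49/6
  (91/6, 341/18) → W = -751/18

a = 91/6, b = 341/18, minimum W = -751/18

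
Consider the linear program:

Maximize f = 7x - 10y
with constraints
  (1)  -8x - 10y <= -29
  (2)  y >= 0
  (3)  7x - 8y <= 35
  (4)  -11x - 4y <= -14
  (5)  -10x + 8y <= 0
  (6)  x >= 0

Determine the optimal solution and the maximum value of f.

x = 5, y = 0, maximum f = 35

Corner points and f = 7x - 10y:
  (29/8, 0) → f = 203/8
  (58/41, 145/82) → f = -319/41
  (5, 0) → f = 35
The feasible region is unbounded (it extends along (8, 7), (4, 5)), but f strictly decreases along every unbounded feasible direction, so there is no improving ray and the maximum is attained at a vertex.

The binding constraints are y = 0 and 7x - 8y = 35.
Solving simultaneously gives x = 5, y = 0.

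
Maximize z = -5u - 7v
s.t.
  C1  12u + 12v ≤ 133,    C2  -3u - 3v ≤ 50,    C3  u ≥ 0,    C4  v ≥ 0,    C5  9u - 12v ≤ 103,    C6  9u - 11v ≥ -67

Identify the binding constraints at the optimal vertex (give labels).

C3 and C4

Corner points and z = -5u - 7v:
  (133/12, 0) → z = -665/12
  (659/240, 667/80) → z = -8651/120
  (0, 0) → z = 0
  (0, 67/11) → z = -469/11

The maximum is at (0, 0). Substituting into each constraint, equality holds for C3 and C4; the remaining constraints have slack.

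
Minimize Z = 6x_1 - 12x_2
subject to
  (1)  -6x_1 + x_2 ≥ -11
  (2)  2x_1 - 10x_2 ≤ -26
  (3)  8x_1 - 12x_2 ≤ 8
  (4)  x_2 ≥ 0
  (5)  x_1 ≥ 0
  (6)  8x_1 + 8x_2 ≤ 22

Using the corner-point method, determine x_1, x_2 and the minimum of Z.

x_1 = 0, x_2 = 11/4, minimum Z = -33

Corner points and Z = 6x_1 - 12x_2:
  (0, 13/5) → Z = -156/5
  (1/8, 21/8) → Z = -123/4
  (0, 11/4) → Z = -33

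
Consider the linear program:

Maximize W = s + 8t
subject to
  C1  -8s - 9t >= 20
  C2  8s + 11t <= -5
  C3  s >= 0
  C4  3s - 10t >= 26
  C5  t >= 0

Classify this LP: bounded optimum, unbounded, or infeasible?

The boundaries -8s - 9t = 20 and 3s - 10t = 26 meet at (34/107, -268/107), but that point violates t ≥ 0. Every candidate vertex is excluded by some other constraint, so the feasible region is empty.

infeasible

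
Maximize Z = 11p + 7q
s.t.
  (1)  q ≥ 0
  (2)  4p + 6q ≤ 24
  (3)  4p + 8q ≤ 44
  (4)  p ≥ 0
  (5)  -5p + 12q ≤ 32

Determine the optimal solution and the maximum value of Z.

p = 6, q = 0, maximum Z = 66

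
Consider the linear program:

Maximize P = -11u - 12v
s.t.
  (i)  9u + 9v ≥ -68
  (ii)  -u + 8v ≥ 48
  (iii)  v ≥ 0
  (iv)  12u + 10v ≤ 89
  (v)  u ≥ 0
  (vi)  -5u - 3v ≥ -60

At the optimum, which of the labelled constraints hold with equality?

Corner points and P = -11u - 12v:
  (116/53, 665/106) → P = -5266/53
  (0, 6) → P = -72
  (0, 89/10) → P = -534/5

The maximum is at (0, 6). Substituting into each constraint, equality holds for (ii) and (v); the remaining constraints have slack.

(ii) and (v)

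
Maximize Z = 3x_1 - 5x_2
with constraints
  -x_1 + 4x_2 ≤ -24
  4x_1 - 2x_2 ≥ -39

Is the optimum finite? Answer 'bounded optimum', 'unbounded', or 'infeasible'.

From the feasible point (-102/7, -135/14), moving in the direction (-2, -4) keeps every constraint satisfied while Z increases without bound.

unbounded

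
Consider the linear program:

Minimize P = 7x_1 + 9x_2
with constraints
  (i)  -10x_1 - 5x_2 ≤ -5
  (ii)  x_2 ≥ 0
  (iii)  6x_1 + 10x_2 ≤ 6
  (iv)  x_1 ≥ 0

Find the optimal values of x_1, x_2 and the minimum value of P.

x_1 = 1/2, x_2 = 0, minimum P = 7/2

Extreme points and P = 7x_1 + 9x_2:
  (1/2, 0) → P = 7/2
  (2/7, 3/7) → P = 41/7
  (1, 0) → P = 7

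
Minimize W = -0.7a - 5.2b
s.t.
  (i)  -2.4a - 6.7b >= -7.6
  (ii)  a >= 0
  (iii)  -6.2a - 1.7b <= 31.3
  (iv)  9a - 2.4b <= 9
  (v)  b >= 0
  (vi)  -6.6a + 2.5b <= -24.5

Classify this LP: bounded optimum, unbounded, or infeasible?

infeasible

The boundaries -2.4a - 6.7b = -7.6 and a = 0 meet at (0, 76/67), but that point violates -6.6a + 2.5b ≤ -24.5. Every candidate vertex is excluded by some other constraint, so the feasible region is empty.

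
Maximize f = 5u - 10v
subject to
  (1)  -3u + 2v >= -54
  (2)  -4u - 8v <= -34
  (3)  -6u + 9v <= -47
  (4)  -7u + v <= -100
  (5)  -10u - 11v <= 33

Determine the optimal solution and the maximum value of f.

u = 125/8, v = -57/16, maximum f = 455/4

Feasible corners and f = 5u - 10v:
  (125/8, -57/16) → f = 455/4
  (392/15, 61/5) → f = 26/3
  (139/10, -27/10) → f = 193/2
  (853/57, 271/57) → f = 1555/57

At the optimal vertex, -3u + 2v = -54 and -4u - 8v = -34.
Solving simultaneously gives u = 125/8, v = -57/16.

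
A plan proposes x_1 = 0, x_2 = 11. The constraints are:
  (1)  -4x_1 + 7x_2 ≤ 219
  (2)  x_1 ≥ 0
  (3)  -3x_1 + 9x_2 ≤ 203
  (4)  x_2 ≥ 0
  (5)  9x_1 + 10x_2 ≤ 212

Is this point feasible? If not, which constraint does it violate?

(1): 77 ≤ 219 ✓
(2): 0 ≥ 0 ✓
(3): 99 ≤ 203 ✓
(4): 11 ≥ 0 ✓
(5): 110 ≤ 212 ✓

feasible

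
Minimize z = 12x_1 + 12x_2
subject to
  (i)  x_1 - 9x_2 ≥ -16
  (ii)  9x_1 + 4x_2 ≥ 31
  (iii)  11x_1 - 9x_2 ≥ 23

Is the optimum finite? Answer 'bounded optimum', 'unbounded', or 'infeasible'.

From the feasible point (39/10, 199/90), moving in the direction (4, -9) keeps every constraint satisfied while z decreases without bound.

unbounded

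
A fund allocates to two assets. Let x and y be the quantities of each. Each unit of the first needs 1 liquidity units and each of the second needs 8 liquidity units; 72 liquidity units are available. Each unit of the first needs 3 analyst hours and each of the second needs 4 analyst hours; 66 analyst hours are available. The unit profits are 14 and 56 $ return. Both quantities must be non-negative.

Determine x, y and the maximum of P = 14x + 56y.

x = 12, y = 15/2, maximum P = 588

Feasible corners and P = 14x + 56y:
  (0, 0) → P = 0
  (0, 9) → P = 504
  (22, 0) → P = 308
  (12, 15/2) → P = 588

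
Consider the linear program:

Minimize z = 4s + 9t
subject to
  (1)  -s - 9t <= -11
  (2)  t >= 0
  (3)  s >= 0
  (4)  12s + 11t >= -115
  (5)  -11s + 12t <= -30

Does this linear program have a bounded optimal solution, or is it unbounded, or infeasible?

bounded optimum

Vertices and z = 4s + 9t:
  (11, 0) → z = 44
  (134/37, 91/111) → z = 809/37
The feasible region has finitely many vertices and no improving ray; the minimum is 809/37 at (134/37, 91/111).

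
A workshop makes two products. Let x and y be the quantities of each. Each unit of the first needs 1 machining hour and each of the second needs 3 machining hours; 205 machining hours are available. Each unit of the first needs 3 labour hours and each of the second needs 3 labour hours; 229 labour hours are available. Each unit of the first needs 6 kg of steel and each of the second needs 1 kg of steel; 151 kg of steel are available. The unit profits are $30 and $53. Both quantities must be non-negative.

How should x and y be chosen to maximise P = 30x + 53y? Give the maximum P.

x = 12, y = 193/3, maximum P = 11309/3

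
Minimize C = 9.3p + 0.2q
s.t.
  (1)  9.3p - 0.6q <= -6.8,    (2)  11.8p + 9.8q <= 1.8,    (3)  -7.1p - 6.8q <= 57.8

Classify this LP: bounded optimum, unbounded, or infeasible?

unbounded

From the feasible point (-3278/4911, 4849/4911), moving in the direction (-9.8, 11.8) keeps every constraint satisfied while C decreases without bound.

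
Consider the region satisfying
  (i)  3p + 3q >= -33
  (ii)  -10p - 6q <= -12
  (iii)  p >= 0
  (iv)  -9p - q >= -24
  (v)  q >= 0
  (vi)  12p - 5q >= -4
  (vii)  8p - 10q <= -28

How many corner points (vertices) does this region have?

The feasible vertices (each the meet of two boundaries and inside every other half-plane) are:
  (116/57, 108/19)
  (106/49, 222/49)
  (5/4, 19/5)

3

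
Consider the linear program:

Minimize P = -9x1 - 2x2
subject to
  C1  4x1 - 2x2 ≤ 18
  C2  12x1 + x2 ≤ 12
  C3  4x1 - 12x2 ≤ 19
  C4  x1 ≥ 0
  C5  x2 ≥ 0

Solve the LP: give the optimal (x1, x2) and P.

x1 = 0, x2 = 12, minimum P = -24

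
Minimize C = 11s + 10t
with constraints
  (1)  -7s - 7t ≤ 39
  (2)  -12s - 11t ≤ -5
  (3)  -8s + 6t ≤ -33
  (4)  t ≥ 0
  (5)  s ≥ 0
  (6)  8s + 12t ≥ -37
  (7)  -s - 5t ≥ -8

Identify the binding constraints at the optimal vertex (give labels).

(3) and (4)

Feasible corners and C = 11s + 10t:
  (33/8, 0) → C = 363/8
  (213/46, 31/46) → C = 2653/46
  (8, 0) → C = 88

The minimum is at (33/8, 0). Substituting into each constraint, equality holds for (3) and (4); the remaining constraints have slack.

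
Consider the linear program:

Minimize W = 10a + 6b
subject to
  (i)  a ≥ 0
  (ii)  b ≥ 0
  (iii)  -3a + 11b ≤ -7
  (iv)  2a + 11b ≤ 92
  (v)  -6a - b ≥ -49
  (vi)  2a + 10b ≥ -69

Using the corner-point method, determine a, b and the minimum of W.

a = 7/3, b = 0, minimum W = 70/3

Corner points and W = 10a + 6b:
  (7/3, 0) → W = 70/3
  (49/6, 0) → W = 245/3
  (182/23, 35/23) → W = 2030/23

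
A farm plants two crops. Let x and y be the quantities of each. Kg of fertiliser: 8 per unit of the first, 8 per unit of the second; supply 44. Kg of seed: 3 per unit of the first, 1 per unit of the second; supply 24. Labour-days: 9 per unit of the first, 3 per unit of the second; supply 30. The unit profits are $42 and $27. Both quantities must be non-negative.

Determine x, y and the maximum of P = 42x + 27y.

The optimum lies where 8x + 8y = 44 and 9x + 3y = 30.
Solving simultaneously gives x = 9/4, y = 13/4.

x = 9/4, y = 13/4, maximum P = 729/4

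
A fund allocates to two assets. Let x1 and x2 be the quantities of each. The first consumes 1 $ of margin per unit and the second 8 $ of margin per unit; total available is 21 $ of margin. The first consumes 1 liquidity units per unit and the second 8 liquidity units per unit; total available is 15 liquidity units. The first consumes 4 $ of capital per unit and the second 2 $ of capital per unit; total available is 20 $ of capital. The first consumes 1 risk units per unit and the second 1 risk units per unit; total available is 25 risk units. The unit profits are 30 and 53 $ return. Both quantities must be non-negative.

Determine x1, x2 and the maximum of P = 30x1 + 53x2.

Feasible corners and P = 30x1 + 53x2:
  (0, 0) → P = 0
  (0, 15/8) → P = 795/8
  (5, 0) → P = 150
  (13/3, 4/3) → P = 602/3

The optimum lies where x1 + 8x2 = 15 and 4x1 + 2x2 = 20.
Solving simultaneously gives x1 = 13/3, x2 = 4/3.

x1 = 13/3, x2 = 4/3, maximum P = 602/3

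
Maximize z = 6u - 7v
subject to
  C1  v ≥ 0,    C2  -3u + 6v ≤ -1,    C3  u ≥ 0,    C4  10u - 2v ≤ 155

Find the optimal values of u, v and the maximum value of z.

Corner points and z = 6u - 7v:
  (1/3, 0) → z = 2
  (31/2, 0) → z = 93
  (464/27, 455/54) → z = 2383/54

u = 31/2, v = 0, maximum z = 93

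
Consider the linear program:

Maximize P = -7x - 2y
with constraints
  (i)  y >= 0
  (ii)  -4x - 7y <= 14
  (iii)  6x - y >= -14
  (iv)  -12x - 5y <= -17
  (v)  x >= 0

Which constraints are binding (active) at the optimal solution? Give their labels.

(iv) and (v)

Feasible corners and P = -7x - 2y:
  (17/12, 0) → P = -119/12
  (0, 14) → P = -28
  (0, 17/5) → P = -34/5
The feasible region is unbounded (it extends along (1, 0), (1, 6)), but P strictly decreases along every unbounded feasible direction, so there is no improving ray and the maximum is attained at a vertex.

The maximum is at (0, 17/5). Substituting into each constraint, equality holds for (iv) and (v); the remaining constraints have slack.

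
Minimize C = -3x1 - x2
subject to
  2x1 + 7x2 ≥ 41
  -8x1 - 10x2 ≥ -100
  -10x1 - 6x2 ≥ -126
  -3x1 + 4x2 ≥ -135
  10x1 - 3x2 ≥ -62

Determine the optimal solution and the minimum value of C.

Corner points and C = -3x1 - x2:
  (145/18, 32/9) → C = -499/18
  (-311/76, 267/38) → C = 21/4
  (-80/31, 374/31) → C = -134/31

x1 = 145/18, x2 = 32/9, minimum C = -499/18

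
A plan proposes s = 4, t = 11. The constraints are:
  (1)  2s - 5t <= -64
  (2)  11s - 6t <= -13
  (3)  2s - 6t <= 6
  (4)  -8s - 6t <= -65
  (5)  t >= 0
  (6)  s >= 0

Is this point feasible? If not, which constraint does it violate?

not feasible — violates (1)

Constraint (1): 2s - 5t = -47, which is not ≤ -64. All other constraints are satisfied.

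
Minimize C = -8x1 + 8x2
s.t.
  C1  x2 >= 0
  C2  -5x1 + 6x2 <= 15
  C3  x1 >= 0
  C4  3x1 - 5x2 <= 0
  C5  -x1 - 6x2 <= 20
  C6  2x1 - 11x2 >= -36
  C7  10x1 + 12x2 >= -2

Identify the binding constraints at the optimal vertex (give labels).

Vertices and C = -8x1 + 8x2:
  (0, 0) → C = 0
  (0, 5/2) → C = 20
  (51/43, 150/43) → C = 792/43
  (180/23, 108/23) → C = -576/23

The minimum is at (180/23, 108/23). Substituting into each constraint, equality holds for C4 and C6; the remaining constraints have slack.

C4 and C6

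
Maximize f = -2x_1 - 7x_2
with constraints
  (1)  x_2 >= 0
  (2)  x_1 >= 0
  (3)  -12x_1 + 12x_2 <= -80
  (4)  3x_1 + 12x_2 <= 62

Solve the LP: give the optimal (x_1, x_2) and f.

x_1 = 20/3, x_2 = 0, maximum f = -40/3

The optimum lies where x_2 = 0 and -12x_1 + 12x_2 = -80.
Solving simultaneously gives x_1 = 20/3, x_2 = 0.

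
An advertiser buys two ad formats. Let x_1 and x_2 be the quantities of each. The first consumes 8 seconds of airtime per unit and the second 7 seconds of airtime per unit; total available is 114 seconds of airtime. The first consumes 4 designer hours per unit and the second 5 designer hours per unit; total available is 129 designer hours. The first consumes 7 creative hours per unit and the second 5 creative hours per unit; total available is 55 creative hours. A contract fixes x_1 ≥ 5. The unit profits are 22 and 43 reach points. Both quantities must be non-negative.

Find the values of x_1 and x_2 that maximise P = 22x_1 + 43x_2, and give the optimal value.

Corner points and P = 22x_1 + 43x_2:
  (55/7, 0) → P = 1210/7
  (5, 0) → P = 110
  (5, 4) → P = 282

x_1 = 5, x_2 = 4, maximum P = 282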